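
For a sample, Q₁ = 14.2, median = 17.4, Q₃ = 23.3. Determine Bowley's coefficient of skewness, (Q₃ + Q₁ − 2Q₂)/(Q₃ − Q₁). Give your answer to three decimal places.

0.297

numerator: Q₃ + Q₁ − 2Q₂ = 23.3 + 14.2 − 2×17.4 = 2.7000
denominator: Q₃ − Q₁ = 23.3 − 14.2 = 9.1000
Bowley skewness = 2.7000 / 9.1000 ≈ 0.297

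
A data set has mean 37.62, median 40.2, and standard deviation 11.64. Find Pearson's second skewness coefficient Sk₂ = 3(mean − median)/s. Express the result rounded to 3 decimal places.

Sk₂ = 3(37.62 − 40.2) / 11.64 = 3 × -2.5800 / 11.64
    = -7.7400 / 11.64 ≈ -0.665

-0.665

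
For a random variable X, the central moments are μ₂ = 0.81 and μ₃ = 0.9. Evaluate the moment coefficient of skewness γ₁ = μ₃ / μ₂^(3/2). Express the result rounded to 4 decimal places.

σ = √μ₂ = √0.81 = 0.90000
σ³ = μ₂^(3/2) = 0.72900
γ₁ = μ₃/σ³ = 0.9 / 0.72900 ≈ 1.2346

1.2346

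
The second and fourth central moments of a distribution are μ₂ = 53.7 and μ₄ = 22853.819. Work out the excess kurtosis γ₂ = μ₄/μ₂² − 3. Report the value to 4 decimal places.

4.9252

μ₂² = 53.7² = 2883.69000
μ₄/μ₂² = 22853.819 / 2883.69000 = 7.92520
γ₂ = 7.92520 − 3 ≈ 4.9252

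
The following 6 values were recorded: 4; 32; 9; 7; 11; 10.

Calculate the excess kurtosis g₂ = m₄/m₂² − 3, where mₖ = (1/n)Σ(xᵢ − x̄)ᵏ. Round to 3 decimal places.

x̄ = 12.1667
Σ(xᵢ − x̄)² = 502.8333 ⇒ m₂ = 83.80556
Σ(xᵢ − x̄)⁴ = 160018.1528 ⇒ m₄ = 26669.69213
m₂² = 7023.37114
g₂ = m₄/m₂² − 3 = 3.79728 − 3 ≈ 0.797

0.797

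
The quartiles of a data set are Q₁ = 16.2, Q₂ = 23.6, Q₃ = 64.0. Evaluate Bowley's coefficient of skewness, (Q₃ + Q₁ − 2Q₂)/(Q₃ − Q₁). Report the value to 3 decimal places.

numerator: Q₃ + Q₁ − 2Q₂ = 64.0 + 16.2 − 2×23.6 = 33.0000
denominator: Q₃ − Q₁ = 64.0 − 16.2 = 47.8000
Bowley skewness = 33.0000 / 47.8000 ≈ 0.690

0.690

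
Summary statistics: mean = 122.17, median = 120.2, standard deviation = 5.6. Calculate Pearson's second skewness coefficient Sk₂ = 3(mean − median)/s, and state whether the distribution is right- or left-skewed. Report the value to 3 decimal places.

1.055, right-skewed

Sk₂ = 3(122.17 − 120.2) / 5.6 = 3 × 1.9700 / 5.6
    = 5.9100 / 5.6 ≈ 1.055
Sk₂ > 0 ⇒ mean > median ⇒ right-skewed (positive skew).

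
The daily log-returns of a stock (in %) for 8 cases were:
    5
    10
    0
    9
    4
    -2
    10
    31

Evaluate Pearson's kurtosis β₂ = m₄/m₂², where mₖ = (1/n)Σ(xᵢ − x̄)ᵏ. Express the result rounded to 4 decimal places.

4.2369

x̄ = 8.3750
Σ(xᵢ − x̄)² = 725.8750 ⇒ m₂ = 90.73438
Σ(xᵢ − x̄)⁴ = 279048.4316 ⇒ m₄ = 34881.05396
m₂² = 8232.72681
β₂ = m₄/m₂² = 34881.05396 / 8232.72681 ≈ 4.2369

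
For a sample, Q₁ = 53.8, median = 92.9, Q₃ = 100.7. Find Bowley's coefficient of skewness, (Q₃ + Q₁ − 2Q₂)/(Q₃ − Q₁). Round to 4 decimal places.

numerator: Q₃ + Q₁ − 2Q₂ = 100.7 + 53.8 − 2×92.9 = -31.3000
denominator: Q₃ − Q₁ = 100.7 − 53.8 = 46.9000
Bowley skewness = -31.3000 / 46.9000 ≈ -0.6674

-0.6674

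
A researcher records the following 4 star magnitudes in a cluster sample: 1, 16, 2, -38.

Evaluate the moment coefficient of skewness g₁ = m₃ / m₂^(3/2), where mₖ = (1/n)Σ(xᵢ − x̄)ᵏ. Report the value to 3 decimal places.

-0.842

x̄ = (1 + 16 + 2 - 38) / 4 = -4.7500
deviations (xᵢ − x̄): 5.7500, 20.7500, 6.7500, -33.2500
Σ(xᵢ − x̄)² = 1614.7500 ⇒ m₂ = 1614.7500/4 = 403.68750
Σ(xᵢ − x̄)³ = -27328.1250 ⇒ m₃ = -27328.1250/4 = -6832.03125
m₂^(3/2) = 403.68750^(1.5) = 8110.87957
g₁ = m₃ / m₂^(3/2) = -6832.03125 / 8110.87957 ≈ -0.842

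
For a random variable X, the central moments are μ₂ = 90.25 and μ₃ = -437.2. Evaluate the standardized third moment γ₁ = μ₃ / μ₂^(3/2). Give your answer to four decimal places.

σ = √μ₂ = √90.25 = 9.50000
σ³ = μ₂^(3/2) = 857.37500
γ₁ = μ₃/σ³ = -437.2 / 857.37500 ≈ -0.5099

-0.5099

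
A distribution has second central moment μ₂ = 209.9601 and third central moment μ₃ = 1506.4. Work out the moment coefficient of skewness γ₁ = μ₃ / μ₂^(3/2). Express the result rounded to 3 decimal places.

0.495

σ = √μ₂ = √209.9601 = 14.49000
σ³ = μ₂^(3/2) = 3042.32185
γ₁ = μ₃/σ³ = 1506.4 / 3042.32185 ≈ 0.495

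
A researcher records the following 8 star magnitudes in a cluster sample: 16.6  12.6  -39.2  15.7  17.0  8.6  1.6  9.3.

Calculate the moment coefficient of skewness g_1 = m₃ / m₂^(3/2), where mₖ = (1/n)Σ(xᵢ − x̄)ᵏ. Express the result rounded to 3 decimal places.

-1.947

x̄ = (16.6 + 12.6 - 39.2 + 15.7 + 17.0 + 8.6 + 1.6 + 9.3) / 8 = 5.2750
deviations (xᵢ − x̄): 11.3250, 7.3250, -44.4750, 10.4250, 11.7250, 3.3250, -3.6750, 4.0250
Σ(xᵢ − x̄)² = 2446.8550 ⇒ m₂ = 2446.8550/8 = 305.85688
Σ(xᵢ − x̄)³ = -83329.9358 ⇒ m₃ = -83329.9358/8 = -10416.24197
m₂^(3/2) = 305.85688^(1.5) = 5349.05878
g_1 = m₃ / m₂^(3/2) = -10416.24197 / 5349.05878 ≈ -1.947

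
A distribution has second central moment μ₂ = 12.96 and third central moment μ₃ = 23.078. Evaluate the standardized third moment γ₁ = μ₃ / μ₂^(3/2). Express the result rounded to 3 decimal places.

0.495

σ = √μ₂ = √12.96 = 3.60000
σ³ = μ₂^(3/2) = 46.65600
γ₁ = μ₃/σ³ = 23.078 / 46.65600 ≈ 0.495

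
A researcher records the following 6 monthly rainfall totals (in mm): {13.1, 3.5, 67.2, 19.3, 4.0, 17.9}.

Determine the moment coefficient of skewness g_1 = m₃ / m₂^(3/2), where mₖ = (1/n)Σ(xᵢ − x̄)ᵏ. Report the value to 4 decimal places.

x̄ = (13.1 + 3.5 + 67.2 + 19.3 + 4.0 + 17.9) / 6 = 20.8333
deviations (xᵢ − x̄): -7.7333, -17.3333, 46.3667, -1.5333, -16.8333, -2.9333
Σ(xᵢ − x̄)² = 2804.4333 ⇒ m₂ = 2804.4333/6 = 467.40556
Σ(xᵢ − x̄)³ = 89213.2544 ⇒ m₃ = 89213.2544/6 = 14868.87574
m₂^(3/2) = 467.40556^(1.5) = 10105.10441
g_1 = m₃ / m₂^(3/2) = 14868.87574 / 10105.10441 ≈ 1.4714

1.4714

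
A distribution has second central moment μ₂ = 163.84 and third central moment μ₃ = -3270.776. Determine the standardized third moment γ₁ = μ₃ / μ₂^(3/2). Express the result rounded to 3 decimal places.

-1.560

σ = √μ₂ = √163.84 = 12.80000
σ³ = μ₂^(3/2) = 2097.15200
γ₁ = μ₃/σ³ = -3270.776 / 2097.15200 ≈ -1.560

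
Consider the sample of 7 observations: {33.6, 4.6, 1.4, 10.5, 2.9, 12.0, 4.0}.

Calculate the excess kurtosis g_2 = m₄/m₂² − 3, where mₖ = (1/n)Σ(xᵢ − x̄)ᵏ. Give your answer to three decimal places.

x̄ = 9.8571
Σ(xᵢ − x̄)² = 750.5971 ⇒ m₂ = 107.22816
Σ(xᵢ − x̄)⁴ = 327204.2351 ⇒ m₄ = 46743.46216
m₂² = 11497.87900
g_2 = m₄/m₂² − 3 = 4.06540 − 3 ≈ 1.065

1.065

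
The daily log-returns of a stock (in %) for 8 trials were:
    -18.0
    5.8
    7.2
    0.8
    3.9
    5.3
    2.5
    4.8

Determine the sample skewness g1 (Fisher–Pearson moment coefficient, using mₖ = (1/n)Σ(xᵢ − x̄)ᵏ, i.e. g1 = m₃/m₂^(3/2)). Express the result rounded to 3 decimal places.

x̄ = (-18.0 + 5.8 + 7.2 + 0.8 + 3.9 + 5.3 + 2.5 + 4.8) / 8 = 1.5375
deviations (xᵢ − x̄): -19.5375, 4.2625, 5.6625, -0.7375, 2.3625, 3.7625, 0.9625, 3.2625
Σ(xᵢ − x̄)² = 463.7988 ⇒ m₂ = 463.7988/8 = 57.97484
Σ(xᵢ − x̄)³ = -7097.0628 ⇒ m₃ = -7097.0628/8 = -887.13285
m₂^(3/2) = 57.97484^(1.5) = 441.42749
g1 = m₃ / m₂^(3/2) = -887.13285 / 441.42749 ≈ -2.010

-2.010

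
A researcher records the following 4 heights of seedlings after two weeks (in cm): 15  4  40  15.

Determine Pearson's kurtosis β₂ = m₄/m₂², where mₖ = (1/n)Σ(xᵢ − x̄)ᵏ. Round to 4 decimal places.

x̄ = 18.5000
Σ(xᵢ − x̄)² = 697.0000 ⇒ m₂ = 174.25000
Σ(xᵢ − x̄)⁴ = 258180.2500 ⇒ m₄ = 64545.06250
m₂² = 30363.06250
β₂ = m₄/m₂² = 64545.06250 / 30363.06250 ≈ 2.1258

2.1258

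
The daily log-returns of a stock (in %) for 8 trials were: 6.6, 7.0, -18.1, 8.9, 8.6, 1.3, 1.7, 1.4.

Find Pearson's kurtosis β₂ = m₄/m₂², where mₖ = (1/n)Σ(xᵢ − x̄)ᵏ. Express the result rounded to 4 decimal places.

4.7286

x̄ = 2.1750
Σ(xᵢ − x̄)² = 542.0350 ⇒ m₂ = 67.75438
Σ(xᵢ − x̄)⁴ = 173659.0028 ⇒ m₄ = 21707.37536
m₂² = 4590.65533
β₂ = m₄/m₂² = 21707.37536 / 4590.65533 ≈ 4.7286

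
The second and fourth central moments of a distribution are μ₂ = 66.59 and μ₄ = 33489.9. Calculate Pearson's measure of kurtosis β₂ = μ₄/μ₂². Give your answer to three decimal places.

7.553

μ₂² = 66.59² = 4434.22810
μ₄/μ₂² = 33489.9 / 4434.22810 = 7.55259
β₂ ≈ 7.553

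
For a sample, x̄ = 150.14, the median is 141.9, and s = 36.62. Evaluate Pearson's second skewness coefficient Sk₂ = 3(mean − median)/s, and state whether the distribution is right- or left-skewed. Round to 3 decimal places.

Sk₂ = 3(150.14 − 141.9) / 36.62 = 3 × 8.2400 / 36.62
    = 24.7200 / 36.62 ≈ 0.675
Sk₂ > 0 ⇒ mean > median ⇒ right-skewed (positive skew).

0.675, right-skewed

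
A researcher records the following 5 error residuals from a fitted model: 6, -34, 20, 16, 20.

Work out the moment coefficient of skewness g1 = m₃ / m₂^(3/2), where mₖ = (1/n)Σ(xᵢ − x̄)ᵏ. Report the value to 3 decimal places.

-1.286

x̄ = (6 - 34 + 20 + 16 + 20) / 5 = 5.6000
deviations (xᵢ − x̄): 0.4000, -39.6000, 14.4000, 10.4000, 14.4000
Σ(xᵢ − x̄)² = 2091.2000 ⇒ m₂ = 2091.2000/5 = 418.24000
Σ(xᵢ − x̄)³ = -55002.2400 ⇒ m₃ = -55002.2400/5 = -11000.44800
m₂^(3/2) = 418.24000^(1.5) = 8553.39146
g1 = m₃ / m₂^(3/2) = -11000.44800 / 8553.39146 ≈ -1.286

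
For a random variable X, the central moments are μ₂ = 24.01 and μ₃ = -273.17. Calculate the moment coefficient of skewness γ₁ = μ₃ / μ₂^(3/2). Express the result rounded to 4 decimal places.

σ = √μ₂ = √24.01 = 4.90000
σ³ = μ₂^(3/2) = 117.64900
γ₁ = μ₃/σ³ = -273.17 / 117.64900 ≈ -2.3219

-2.3219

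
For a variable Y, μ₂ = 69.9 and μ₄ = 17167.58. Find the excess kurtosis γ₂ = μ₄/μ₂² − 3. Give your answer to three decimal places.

0.514

μ₂² = 69.9² = 4886.01000
μ₄/μ₂² = 17167.58 / 4886.01000 = 3.51362
γ₂ = 3.51362 − 3 ≈ 0.514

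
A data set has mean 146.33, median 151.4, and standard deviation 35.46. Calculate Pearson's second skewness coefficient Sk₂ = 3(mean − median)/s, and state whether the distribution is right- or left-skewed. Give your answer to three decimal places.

Sk₂ = 3(146.33 − 151.4) / 35.46 = 3 × -5.0700 / 35.46
    = -15.2100 / 35.46 ≈ -0.429
Sk₂ < 0 ⇒ mean < median ⇒ left-skewed (negative skew).

-0.429, left-skewed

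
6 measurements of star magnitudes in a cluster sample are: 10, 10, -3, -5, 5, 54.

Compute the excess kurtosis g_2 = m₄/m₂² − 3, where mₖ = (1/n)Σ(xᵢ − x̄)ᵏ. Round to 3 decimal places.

0.624

x̄ = 11.8333
Σ(xᵢ − x̄)² = 2334.8333 ⇒ m₂ = 389.13889
Σ(xᵢ − x̄)⁴ = 3292291.4861 ⇒ m₄ = 548715.24769
m₂² = 151429.07485
g_2 = m₄/m₂² − 3 = 3.62358 − 3 ≈ 0.624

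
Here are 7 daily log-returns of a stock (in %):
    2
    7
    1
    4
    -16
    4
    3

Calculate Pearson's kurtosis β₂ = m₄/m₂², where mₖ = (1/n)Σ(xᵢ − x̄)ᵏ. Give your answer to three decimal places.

x̄ = 0.7143
Σ(xᵢ − x̄)² = 347.4286 ⇒ m₂ = 49.63265
Σ(xᵢ − x̄)⁴ = 79870.3090 ⇒ m₄ = 11410.04415
m₂² = 2463.40025
β₂ = m₄/m₂² = 11410.04415 / 2463.40025 ≈ 4.632

4.632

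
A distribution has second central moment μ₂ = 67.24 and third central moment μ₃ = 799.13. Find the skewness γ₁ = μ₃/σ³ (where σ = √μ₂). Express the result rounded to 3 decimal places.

1.449

σ = √μ₂ = √67.24 = 8.20000
σ³ = μ₂^(3/2) = 551.36800
γ₁ = μ₃/σ³ = 799.13 / 551.36800 ≈ 1.449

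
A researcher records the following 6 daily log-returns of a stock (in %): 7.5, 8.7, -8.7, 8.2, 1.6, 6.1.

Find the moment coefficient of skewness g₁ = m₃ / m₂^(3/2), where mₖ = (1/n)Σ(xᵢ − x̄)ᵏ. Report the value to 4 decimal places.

-1.2951

x̄ = (7.5 + 8.7 - 8.7 + 8.2 + 1.6 + 6.1) / 6 = 3.9000
deviations (xᵢ − x̄): 3.6000, 4.8000, -12.6000, 4.3000, -2.3000, 2.2000
Σ(xᵢ − x̄)² = 223.3800 ⇒ m₂ = 223.3800/6 = 37.23000
Σ(xᵢ − x̄)³ = -1765.1400 ⇒ m₃ = -1765.1400/6 = -294.19000
m₂^(3/2) = 37.23000^(1.5) = 227.16402
g₁ = m₃ / m₂^(3/2) = -294.19000 / 227.16402 ≈ -1.2951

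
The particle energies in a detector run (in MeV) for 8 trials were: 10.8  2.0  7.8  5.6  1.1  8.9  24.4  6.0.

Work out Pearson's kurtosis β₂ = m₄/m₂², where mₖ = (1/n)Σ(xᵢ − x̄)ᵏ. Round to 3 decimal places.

x̄ = 8.3250
Σ(xᵢ − x̄)² = 370.1750 ⇒ m₂ = 46.27187
Σ(xᵢ − x̄)⁴ = 71220.8916 ⇒ m₄ = 8902.61145
m₂² = 2141.08642
β₂ = m₄/m₂² = 8902.61145 / 2141.08642 ≈ 4.158

4.158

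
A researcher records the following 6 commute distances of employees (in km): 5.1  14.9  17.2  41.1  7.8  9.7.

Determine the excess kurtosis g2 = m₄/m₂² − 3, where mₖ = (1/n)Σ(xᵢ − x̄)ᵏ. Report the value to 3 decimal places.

x̄ = 15.9667
Σ(xᵢ − x̄)² = 858.3933 ⇒ m₂ = 143.06556
Σ(xᵢ − x̄)⁴ = 418963.1508 ⇒ m₄ = 69827.19180
m₂² = 20467.75319
g2 = m₄/m₂² − 3 = 3.41157 − 3 ≈ 0.412

0.412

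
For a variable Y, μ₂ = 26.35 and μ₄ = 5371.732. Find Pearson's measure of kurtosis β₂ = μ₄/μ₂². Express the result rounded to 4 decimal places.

7.7367

μ₂² = 26.35² = 694.32250
μ₄/μ₂² = 5371.732 / 694.32250 = 7.73665
β₂ ≈ 7.7367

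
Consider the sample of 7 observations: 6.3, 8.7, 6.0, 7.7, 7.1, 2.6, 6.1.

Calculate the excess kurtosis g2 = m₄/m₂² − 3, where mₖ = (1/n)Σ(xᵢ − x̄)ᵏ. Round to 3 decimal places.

x̄ = 6.3571
Σ(xᵢ − x̄)² = 22.1571 ⇒ m₂ = 3.16531
Σ(xᵢ − x̄)⁴ = 232.9708 ⇒ m₄ = 33.28154
m₂² = 10.01916
g2 = m₄/m₂² − 3 = 3.32179 − 3 ≈ 0.322

0.322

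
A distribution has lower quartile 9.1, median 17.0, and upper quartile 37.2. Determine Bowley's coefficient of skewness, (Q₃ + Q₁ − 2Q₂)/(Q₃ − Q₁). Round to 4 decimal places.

0.4377

numerator: Q₃ + Q₁ − 2Q₂ = 37.2 + 9.1 − 2×17.0 = 12.3000
denominator: Q₃ − Q₁ = 37.2 − 9.1 = 28.1000
Bowley skewness = 12.3000 / 28.1000 ≈ 0.4377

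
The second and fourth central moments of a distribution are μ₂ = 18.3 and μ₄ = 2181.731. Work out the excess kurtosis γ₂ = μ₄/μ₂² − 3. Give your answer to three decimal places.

3.515

μ₂² = 18.3² = 334.89000
μ₄/μ₂² = 2181.731 / 334.89000 = 6.51477
γ₂ = 6.51477 − 3 ≈ 3.515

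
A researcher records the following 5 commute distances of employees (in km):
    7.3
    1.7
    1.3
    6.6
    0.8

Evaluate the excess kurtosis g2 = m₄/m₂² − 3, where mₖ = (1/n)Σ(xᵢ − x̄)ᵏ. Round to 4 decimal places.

-1.7750

x̄ = 3.5400
Σ(xᵢ − x̄)² = 39.4120 ⇒ m₂ = 7.88240
Σ(xᵢ − x̄)⁴ = 380.5514 ⇒ m₄ = 76.11028
m₂² = 62.13223
g2 = m₄/m₂² − 3 = 1.22497 − 3 ≈ -1.7750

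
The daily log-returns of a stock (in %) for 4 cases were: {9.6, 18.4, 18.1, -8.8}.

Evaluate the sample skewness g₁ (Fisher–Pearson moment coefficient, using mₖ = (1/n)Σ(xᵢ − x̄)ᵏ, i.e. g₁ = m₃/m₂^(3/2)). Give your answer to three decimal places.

x̄ = (9.6 + 18.4 + 18.1 - 8.8) / 4 = 9.3250
deviations (xᵢ − x̄): 0.2750, 9.0750, 8.7750, -18.1250
Σ(xᵢ − x̄)² = 487.9475 ⇒ m₂ = 487.9475/4 = 121.98688
Σ(xᵢ − x̄)³ = -4531.2671 ⇒ m₃ = -4531.2671/4 = -1132.81678
m₂^(3/2) = 121.98688^(1.5) = 1347.31659
g₁ = m₃ / m₂^(3/2) = -1132.81678 / 1347.31659 ≈ -0.841

-0.841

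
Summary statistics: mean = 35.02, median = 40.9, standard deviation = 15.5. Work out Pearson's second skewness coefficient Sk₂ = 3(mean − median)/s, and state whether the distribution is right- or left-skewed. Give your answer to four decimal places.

Sk₂ = 3(35.02 − 40.9) / 15.5 = 3 × -5.8800 / 15.5
    = -17.6400 / 15.5 ≈ -1.1381
Sk₂ < 0 ⇒ mean < median ⇒ left-skewed (negative skew).

-1.1381, left-skewed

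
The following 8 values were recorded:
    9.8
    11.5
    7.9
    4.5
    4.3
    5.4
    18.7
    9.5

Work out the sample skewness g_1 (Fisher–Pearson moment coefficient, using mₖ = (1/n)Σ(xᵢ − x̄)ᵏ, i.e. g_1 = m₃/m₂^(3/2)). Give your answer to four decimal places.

1.0134

x̄ = (9.8 + 11.5 + 7.9 + 4.5 + 4.3 + 5.4 + 18.7 + 9.5) / 8 = 8.9500
deviations (xᵢ − x̄): 0.8500, 2.5500, -1.0500, -4.4500, -4.6500, -3.5500, 9.7500, 0.5500
Σ(xᵢ − x̄)² = 157.7200 ⇒ m₂ = 157.7200/8 = 19.71500
Σ(xᵢ − x̄)³ = 709.6590 ⇒ m₃ = 709.6590/8 = 88.70738
m₂^(3/2) = 19.71500^(1.5) = 87.53771
g_1 = m₃ / m₂^(3/2) = 88.70738 / 87.53771 ≈ 1.0134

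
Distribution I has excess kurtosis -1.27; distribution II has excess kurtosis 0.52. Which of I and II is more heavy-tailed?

Higher excess kurtosis ⇒ heavier tails relative to the normal distribution.
-1.27 vs 0.52: the larger is 0.52, so II has heavier tails. (II is leptokurtic — heavier-than-normal tails; the other is platykurtic.)

II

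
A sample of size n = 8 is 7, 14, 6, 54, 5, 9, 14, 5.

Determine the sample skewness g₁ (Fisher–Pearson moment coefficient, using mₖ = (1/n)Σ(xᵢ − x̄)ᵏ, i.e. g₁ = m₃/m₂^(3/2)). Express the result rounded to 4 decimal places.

2.0546

x̄ = (7 + 14 + 6 + 54 + 5 + 9 + 14 + 5) / 8 = 14.2500
deviations (xᵢ − x̄): -7.2500, -0.2500, -8.2500, 39.7500, -9.2500, -5.2500, -0.2500, -9.2500
Σ(xᵢ − x̄)² = 1899.5000 ⇒ m₂ = 1899.5000/8 = 237.43750
Σ(xᵢ − x̄)³ = 60137.2500 ⇒ m₃ = 60137.2500/8 = 7517.15625
m₂^(3/2) = 237.43750^(1.5) = 3658.67612
g₁ = m₃ / m₂^(3/2) = 7517.15625 / 3658.67612 ≈ 2.0546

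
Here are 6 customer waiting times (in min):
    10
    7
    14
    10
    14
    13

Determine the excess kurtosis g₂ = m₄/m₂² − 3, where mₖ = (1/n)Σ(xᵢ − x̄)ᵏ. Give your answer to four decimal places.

x̄ = 11.3333
Σ(xᵢ − x̄)² = 39.3333 ⇒ m₂ = 6.55556
Σ(xᵢ − x̄)⁴ = 467.7778 ⇒ m₄ = 77.96296
m₂² = 42.97531
g₂ = m₄/m₂² − 3 = 1.81413 − 3 ≈ -1.1859

-1.1859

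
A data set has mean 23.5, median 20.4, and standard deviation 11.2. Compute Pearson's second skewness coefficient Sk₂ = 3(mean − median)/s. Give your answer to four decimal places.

Sk₂ = 3(23.5 − 20.4) / 11.2 = 3 × 3.1000 / 11.2
    = 9.3000 / 11.2 ≈ 0.8304

0.8304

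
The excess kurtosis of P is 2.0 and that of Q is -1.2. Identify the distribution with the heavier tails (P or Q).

P

Higher excess kurtosis ⇒ heavier tails relative to the normal distribution.
2.0 vs -1.2: the larger is 2.0, so P has heavier tails. (P is leptokurtic — heavier-than-normal tails; the other is platykurtic.)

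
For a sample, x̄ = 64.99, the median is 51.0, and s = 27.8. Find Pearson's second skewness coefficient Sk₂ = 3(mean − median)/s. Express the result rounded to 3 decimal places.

Sk₂ = 3(64.99 − 51.0) / 27.8 = 3 × 13.9900 / 27.8
    = 41.9700 / 27.8 ≈ 1.510

1.510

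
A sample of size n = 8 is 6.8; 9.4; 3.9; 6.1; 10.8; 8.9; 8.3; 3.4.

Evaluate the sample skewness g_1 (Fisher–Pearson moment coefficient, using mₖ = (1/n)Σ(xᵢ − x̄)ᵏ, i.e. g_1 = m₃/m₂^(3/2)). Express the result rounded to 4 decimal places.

-0.2392

x̄ = (6.8 + 9.4 + 3.9 + 6.1 + 10.8 + 8.9 + 8.3 + 3.4) / 8 = 7.2000
deviations (xᵢ − x̄): -0.4000, 2.2000, -3.3000, -1.1000, 3.6000, 1.7000, 1.1000, -3.8000
Σ(xᵢ − x̄)² = 48.6000 ⇒ m₂ = 48.6000/8 = 6.07500
Σ(xᵢ − x̄)³ = -28.6560 ⇒ m₃ = -28.6560/8 = -3.58200
m₂^(3/2) = 6.07500^(1.5) = 14.97337
g_1 = m₃ / m₂^(3/2) = -3.58200 / 14.97337 ≈ -0.2392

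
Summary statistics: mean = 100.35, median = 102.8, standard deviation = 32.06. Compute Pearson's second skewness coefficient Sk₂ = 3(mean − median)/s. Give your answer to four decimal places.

Sk₂ = 3(100.35 − 102.8) / 32.06 = 3 × -2.4500 / 32.06
    = -7.3500 / 32.06 ≈ -0.2293

-0.2293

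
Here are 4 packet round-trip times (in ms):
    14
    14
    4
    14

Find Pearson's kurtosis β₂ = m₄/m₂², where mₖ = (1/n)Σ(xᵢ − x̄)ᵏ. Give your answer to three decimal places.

2.333

x̄ = 11.5000
Σ(xᵢ − x̄)² = 75.0000 ⇒ m₂ = 18.75000
Σ(xᵢ − x̄)⁴ = 3281.2500 ⇒ m₄ = 820.31250
m₂² = 351.56250
β₂ = m₄/m₂² = 820.31250 / 351.56250 ≈ 2.333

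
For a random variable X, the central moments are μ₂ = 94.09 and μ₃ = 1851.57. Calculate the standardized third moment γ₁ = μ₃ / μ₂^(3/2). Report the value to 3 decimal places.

σ = √μ₂ = √94.09 = 9.70000
σ³ = μ₂^(3/2) = 912.67300
γ₁ = μ₃/σ³ = 1851.57 / 912.67300 ≈ 2.029

2.029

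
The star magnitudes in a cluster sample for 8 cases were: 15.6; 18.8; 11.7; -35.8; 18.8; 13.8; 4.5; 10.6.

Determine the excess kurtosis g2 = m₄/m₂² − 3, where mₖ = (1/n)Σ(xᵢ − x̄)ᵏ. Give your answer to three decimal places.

2.393

x̄ = 7.2500
Σ(xᵢ − x̄)² = 2271.3200 ⇒ m₂ = 283.91500
Σ(xᵢ − x̄)⁴ = 3477599.7369 ⇒ m₄ = 434699.96712
m₂² = 80607.72722
g2 = m₄/m₂² − 3 = 5.39278 − 3 ≈ 2.393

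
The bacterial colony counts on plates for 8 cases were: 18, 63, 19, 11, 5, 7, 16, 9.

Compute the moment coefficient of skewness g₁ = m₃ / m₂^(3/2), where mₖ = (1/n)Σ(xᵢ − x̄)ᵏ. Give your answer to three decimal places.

1.935

x̄ = (18 + 63 + 19 + 11 + 5 + 7 + 16 + 9) / 8 = 18.5000
deviations (xᵢ − x̄): -0.5000, 44.5000, 0.5000, -7.5000, -13.5000, -11.5000, -2.5000, -9.5000
Σ(xᵢ − x̄)² = 2448.0000 ⇒ m₂ = 2448.0000/8 = 306.00000
Σ(xᵢ − x̄)³ = 82845.0000 ⇒ m₃ = 82845.0000/8 = 10355.62500
m₂^(3/2) = 306.00000^(1.5) = 5352.81384
g₁ = m₃ / m₂^(3/2) = 10355.62500 / 5352.81384 ≈ 1.935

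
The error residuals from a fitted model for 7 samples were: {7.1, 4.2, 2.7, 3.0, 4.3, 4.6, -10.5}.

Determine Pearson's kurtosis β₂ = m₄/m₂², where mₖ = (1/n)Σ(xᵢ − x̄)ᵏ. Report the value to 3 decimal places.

x̄ = 2.2000
Σ(xᵢ − x̄)² = 200.3600 ⇒ m₂ = 28.62286
Σ(xᵢ − x̄)⁴ = 26660.0420 ⇒ m₄ = 3808.57743
m₂² = 819.26795
β₂ = m₄/m₂² = 3808.57743 / 819.26795 ≈ 4.649

4.649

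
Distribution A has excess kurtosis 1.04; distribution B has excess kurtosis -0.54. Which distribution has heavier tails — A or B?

Higher excess kurtosis ⇒ heavier tails relative to the normal distribution.
1.04 vs -0.54: the larger is 1.04, so A has heavier tails. (A is leptokurtic — heavier-than-normal tails; the other is platykurtic.)

A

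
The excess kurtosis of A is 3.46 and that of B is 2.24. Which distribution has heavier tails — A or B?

A

Higher excess kurtosis ⇒ heavier tails relative to the normal distribution.
3.46 vs 2.24: the larger is 3.46, so A has heavier tails.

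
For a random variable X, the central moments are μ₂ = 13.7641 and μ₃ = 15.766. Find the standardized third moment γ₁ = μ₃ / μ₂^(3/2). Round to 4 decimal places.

σ = √μ₂ = √13.7641 = 3.71000
σ³ = μ₂^(3/2) = 51.06481
γ₁ = μ₃/σ³ = 15.766 / 51.06481 ≈ 0.3087

0.3087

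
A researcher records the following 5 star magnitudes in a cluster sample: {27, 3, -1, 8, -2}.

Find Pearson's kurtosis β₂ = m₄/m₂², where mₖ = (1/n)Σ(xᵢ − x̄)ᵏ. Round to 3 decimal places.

2.706

x̄ = 7.0000
Σ(xᵢ − x̄)² = 562.0000 ⇒ m₂ = 112.40000
Σ(xᵢ − x̄)⁴ = 170914.0000 ⇒ m₄ = 34182.80000
m₂² = 12633.76000
β₂ = m₄/m₂² = 34182.80000 / 12633.76000 ≈ 2.706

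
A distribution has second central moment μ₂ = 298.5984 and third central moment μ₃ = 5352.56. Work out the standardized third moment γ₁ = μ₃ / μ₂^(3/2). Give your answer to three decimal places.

σ = √μ₂ = √298.5984 = 17.28000
σ³ = μ₂^(3/2) = 5159.78035
γ₁ = μ₃/σ³ = 5352.56 / 5159.78035 ≈ 1.037

1.037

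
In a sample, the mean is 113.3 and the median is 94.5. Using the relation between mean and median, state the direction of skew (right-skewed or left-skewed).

right-skewed

mean − median = 113.3 − 94.5 = 18.8
mean > median ⇒ the longer tail is on the right ⇒ right-skewed (positively skewed).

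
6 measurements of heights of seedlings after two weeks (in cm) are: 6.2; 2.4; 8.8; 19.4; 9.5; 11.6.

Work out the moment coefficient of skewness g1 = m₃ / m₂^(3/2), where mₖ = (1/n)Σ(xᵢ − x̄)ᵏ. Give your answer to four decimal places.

x̄ = (6.2 + 2.4 + 8.8 + 19.4 + 9.5 + 11.6) / 6 = 9.6500
deviations (xᵢ − x̄): -3.4500, -7.2500, -0.8500, 9.7500, -0.1500, 1.9500
Σ(xᵢ − x̄)² = 164.0750 ⇒ m₂ = 164.0750/6 = 27.34583
Σ(xᵢ − x̄)³ = 511.5150 ⇒ m₃ = 511.5150/6 = 85.25250
m₂^(3/2) = 27.34583^(1.5) = 143.00023
g1 = m₃ / m₂^(3/2) = 85.25250 / 143.00023 ≈ 0.5962

0.5962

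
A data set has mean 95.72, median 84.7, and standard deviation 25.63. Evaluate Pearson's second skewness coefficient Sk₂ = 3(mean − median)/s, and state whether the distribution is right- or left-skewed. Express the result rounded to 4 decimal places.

Sk₂ = 3(95.72 − 84.7) / 25.63 = 3 × 11.0200 / 25.63
    = 33.0600 / 25.63 ≈ 1.2899
Sk₂ > 0 ⇒ mean > median ⇒ right-skewed (positive skew).

1.2899, right-skewed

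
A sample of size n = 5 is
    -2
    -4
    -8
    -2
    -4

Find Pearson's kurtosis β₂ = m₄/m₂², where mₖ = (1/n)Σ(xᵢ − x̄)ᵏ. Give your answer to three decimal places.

x̄ = -4.0000
Σ(xᵢ − x̄)² = 24.0000 ⇒ m₂ = 4.80000
Σ(xᵢ − x̄)⁴ = 288.0000 ⇒ m₄ = 57.60000
m₂² = 23.04000
β₂ = m₄/m₂² = 57.60000 / 23.04000 ≈ 2.500

2.500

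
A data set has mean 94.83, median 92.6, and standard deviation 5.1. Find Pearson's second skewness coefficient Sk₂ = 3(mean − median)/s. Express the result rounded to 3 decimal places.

Sk₂ = 3(94.83 − 92.6) / 5.1 = 3 × 2.2300 / 5.1
    = 6.6900 / 5.1 ≈ 1.312

1.312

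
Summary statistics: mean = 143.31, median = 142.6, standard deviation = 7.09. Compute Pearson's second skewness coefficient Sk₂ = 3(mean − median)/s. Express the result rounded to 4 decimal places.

0.3004

Sk₂ = 3(143.31 − 142.6) / 7.09 = 3 × 0.7100 / 7.09
    = 2.1300 / 7.09 ≈ 0.3004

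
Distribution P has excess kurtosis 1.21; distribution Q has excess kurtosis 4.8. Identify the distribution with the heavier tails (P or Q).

Q

Higher excess kurtosis ⇒ heavier tails relative to the normal distribution.
1.21 vs 4.8: the larger is 4.8, so Q has heavier tails.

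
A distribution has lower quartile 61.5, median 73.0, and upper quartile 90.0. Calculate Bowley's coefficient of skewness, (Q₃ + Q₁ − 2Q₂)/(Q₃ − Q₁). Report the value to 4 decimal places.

numerator: Q₃ + Q₁ − 2Q₂ = 90.0 + 61.5 − 2×73.0 = 5.5000
denominator: Q₃ − Q₁ = 90.0 − 61.5 = 28.5000
Bowley skewness = 5.5000 / 28.5000 ≈ 0.1930

0.1930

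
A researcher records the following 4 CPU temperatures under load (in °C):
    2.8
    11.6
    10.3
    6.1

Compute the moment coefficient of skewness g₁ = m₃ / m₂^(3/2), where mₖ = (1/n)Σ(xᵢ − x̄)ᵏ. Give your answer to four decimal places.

-0.2652

x̄ = (2.8 + 11.6 + 10.3 + 6.1) / 4 = 7.7000
deviations (xᵢ − x̄): -4.9000, 3.9000, 2.6000, -1.6000
Σ(xᵢ − x̄)² = 48.5400 ⇒ m₂ = 48.5400/4 = 12.13500
Σ(xᵢ − x̄)³ = -44.8500 ⇒ m₃ = -44.8500/4 = -11.21250
m₂^(3/2) = 12.13500^(1.5) = 42.27267
g₁ = m₃ / m₂^(3/2) = -11.21250 / 42.27267 ≈ -0.2652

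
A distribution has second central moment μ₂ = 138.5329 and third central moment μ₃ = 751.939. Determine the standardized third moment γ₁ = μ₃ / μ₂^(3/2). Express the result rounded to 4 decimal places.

0.4612

σ = √μ₂ = √138.5329 = 11.77000
σ³ = μ₂^(3/2) = 1630.53223
γ₁ = μ₃/σ³ = 751.939 / 1630.53223 ≈ 0.4612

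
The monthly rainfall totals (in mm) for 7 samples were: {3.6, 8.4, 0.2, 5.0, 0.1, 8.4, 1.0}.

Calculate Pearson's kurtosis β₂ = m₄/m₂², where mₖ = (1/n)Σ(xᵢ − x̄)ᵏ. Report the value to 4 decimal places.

1.4963

x̄ = 3.8143
Σ(xᵢ − x̄)² = 78.2886 ⇒ m₂ = 11.18408
Σ(xᵢ − x̄)⁴ = 1310.0981 ⇒ m₄ = 187.15687
m₂² = 125.08368
β₂ = m₄/m₂² = 187.15687 / 125.08368 ≈ 1.4963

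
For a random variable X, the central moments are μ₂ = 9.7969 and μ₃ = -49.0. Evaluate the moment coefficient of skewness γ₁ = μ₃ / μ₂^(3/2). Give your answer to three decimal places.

-1.598

σ = √μ₂ = √9.7969 = 3.13000
σ³ = μ₂^(3/2) = 30.66430
γ₁ = μ₃/σ³ = -49.0 / 30.66430 ≈ -1.598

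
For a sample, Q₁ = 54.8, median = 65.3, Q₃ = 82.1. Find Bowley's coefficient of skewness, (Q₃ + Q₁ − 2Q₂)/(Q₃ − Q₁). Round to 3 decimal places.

0.231

numerator: Q₃ + Q₁ − 2Q₂ = 82.1 + 54.8 − 2×65.3 = 6.3000
denominator: Q₃ − Q₁ = 82.1 − 54.8 = 27.3000
Bowley skewness = 6.3000 / 27.3000 ≈ 0.231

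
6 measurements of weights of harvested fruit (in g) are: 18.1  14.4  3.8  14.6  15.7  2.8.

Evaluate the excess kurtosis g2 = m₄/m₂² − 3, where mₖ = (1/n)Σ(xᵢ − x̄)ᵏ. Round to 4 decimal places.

x̄ = 11.5667
Σ(xᵢ − x̄)² = 214.1733 ⇒ m₂ = 35.69556
Σ(xᵢ − x̄)⁴ = 11808.1878 ⇒ m₄ = 1968.03130
m₂² = 1274.17269
g2 = m₄/m₂² − 3 = 1.54456 − 3 ≈ -1.4554

-1.4554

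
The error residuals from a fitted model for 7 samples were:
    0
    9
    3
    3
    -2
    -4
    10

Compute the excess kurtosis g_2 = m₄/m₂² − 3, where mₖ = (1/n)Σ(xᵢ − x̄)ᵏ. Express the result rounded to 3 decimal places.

x̄ = 2.7143
Σ(xᵢ − x̄)² = 167.4286 ⇒ m₂ = 23.91837
Σ(xᵢ − x̄)⁴ = 6959.2886 ⇒ m₄ = 994.18409
m₂² = 572.08830
g_2 = m₄/m₂² − 3 = 1.73782 − 3 ≈ -1.262

-1.262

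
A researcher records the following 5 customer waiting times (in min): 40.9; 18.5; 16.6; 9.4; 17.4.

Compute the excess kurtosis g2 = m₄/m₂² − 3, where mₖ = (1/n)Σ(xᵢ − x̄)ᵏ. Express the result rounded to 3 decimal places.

x̄ = 20.5600
Σ(xᵢ − x̄)² = 568.1720 ⇒ m₂ = 113.63440
Σ(xᵢ − x̄)⁴ = 187035.8371 ⇒ m₄ = 37407.16742
m₂² = 12912.77686
g2 = m₄/m₂² − 3 = 2.89691 − 3 ≈ -0.103

-0.103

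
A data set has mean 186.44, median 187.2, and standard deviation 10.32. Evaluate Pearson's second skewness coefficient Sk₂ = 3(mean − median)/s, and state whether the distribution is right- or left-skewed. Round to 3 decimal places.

Sk₂ = 3(186.44 − 187.2) / 10.32 = 3 × -0.7600 / 10.32
    = -2.2800 / 10.32 ≈ -0.221
Sk₂ < 0 ⇒ mean < median ⇒ left-skewed (negative skew).

-0.221, left-skewed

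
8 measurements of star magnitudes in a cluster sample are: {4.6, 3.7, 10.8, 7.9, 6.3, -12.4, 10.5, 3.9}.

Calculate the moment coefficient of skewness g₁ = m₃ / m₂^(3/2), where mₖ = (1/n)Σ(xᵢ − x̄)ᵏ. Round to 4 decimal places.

-1.6293

x̄ = (4.6 + 3.7 + 10.8 + 7.9 + 6.3 - 12.4 + 10.5 + 3.9) / 8 = 4.4125
deviations (xᵢ − x̄): 0.1875, -0.7125, 6.3875, 3.4875, 1.8875, -16.8125, 6.0875, -0.5125
Σ(xᵢ − x̄)² = 377.0488 ⇒ m₂ = 377.0488/8 = 47.13109
Σ(xᵢ − x̄)³ = -4217.3723 ⇒ m₃ = -4217.3723/8 = -527.17154
m₂^(3/2) = 47.13109^(1.5) = 323.56481
g₁ = m₃ / m₂^(3/2) = -527.17154 / 323.56481 ≈ -1.6293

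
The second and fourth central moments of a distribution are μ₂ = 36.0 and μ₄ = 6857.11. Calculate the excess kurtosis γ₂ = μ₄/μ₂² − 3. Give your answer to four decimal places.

2.2910

μ₂² = 36.0² = 1296.00000
μ₄/μ₂² = 6857.11 / 1296.00000 = 5.29098
γ₂ = 5.29098 − 3 ≈ 2.2910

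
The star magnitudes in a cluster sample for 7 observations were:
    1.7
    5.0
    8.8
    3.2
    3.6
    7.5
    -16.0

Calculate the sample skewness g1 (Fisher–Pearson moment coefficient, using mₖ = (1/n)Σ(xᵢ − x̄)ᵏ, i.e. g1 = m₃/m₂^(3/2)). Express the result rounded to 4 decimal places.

x̄ = (1.7 + 5.0 + 8.8 + 3.2 + 3.6 + 7.5 - 16.0) / 7 = 1.9714
deviations (xᵢ − x̄): -0.2714, 3.0286, 6.8286, 1.2286, 1.6286, 5.5286, -17.9714
Σ(xᵢ − x̄)² = 413.5743 ⇒ m₂ = 413.5743/7 = 59.08204
Σ(xᵢ − x̄)³ = -5282.9466 ⇒ m₃ = -5282.9466/7 = -754.70666
m₂^(3/2) = 59.08204^(1.5) = 454.13318
g1 = m₃ / m₂^(3/2) = -754.70666 / 454.13318 ≈ -1.6619

-1.6619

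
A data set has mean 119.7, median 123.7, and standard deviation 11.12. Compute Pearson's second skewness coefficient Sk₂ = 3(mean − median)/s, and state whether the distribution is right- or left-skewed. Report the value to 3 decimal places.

-1.079, left-skewed

Sk₂ = 3(119.7 − 123.7) / 11.12 = 3 × -4.0000 / 11.12
    = -12.0000 / 11.12 ≈ -1.079
Sk₂ < 0 ⇒ mean < median ⇒ left-skewed (negative skew).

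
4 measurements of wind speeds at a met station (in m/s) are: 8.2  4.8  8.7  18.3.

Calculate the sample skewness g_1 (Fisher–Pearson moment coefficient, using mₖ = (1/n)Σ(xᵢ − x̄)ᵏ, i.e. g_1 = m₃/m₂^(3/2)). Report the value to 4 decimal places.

0.8355

x̄ = (8.2 + 4.8 + 8.7 + 18.3) / 4 = 10.0000
deviations (xᵢ − x̄): -1.8000, -5.2000, -1.3000, 8.3000
Σ(xᵢ − x̄)² = 100.8600 ⇒ m₂ = 100.8600/4 = 25.21500
Σ(xᵢ − x̄)³ = 423.1500 ⇒ m₃ = 423.1500/4 = 105.78750
m₂^(3/2) = 25.21500^(1.5) = 126.61596
g_1 = m₃ / m₂^(3/2) = 105.78750 / 126.61596 ≈ 0.8355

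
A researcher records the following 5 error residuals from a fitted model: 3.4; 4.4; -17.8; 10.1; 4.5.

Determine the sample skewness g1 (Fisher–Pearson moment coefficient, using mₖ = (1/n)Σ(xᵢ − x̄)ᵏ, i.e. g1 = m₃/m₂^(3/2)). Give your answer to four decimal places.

-1.2642

x̄ = (3.4 + 4.4 - 17.8 + 10.1 + 4.5) / 5 = 0.9200
deviations (xᵢ − x̄): 2.4800, 3.4800, -18.7200, 9.1800, 3.5800
Σ(xᵢ − x̄)² = 465.7880 ⇒ m₂ = 465.7880/5 = 93.15760
Σ(xᵢ − x̄)³ = -5683.3063 ⇒ m₃ = -5683.3063/5 = -1136.66126
m₂^(3/2) = 93.15760^(1.5) = 899.14025
g1 = m₃ / m₂^(3/2) = -1136.66126 / 899.14025 ≈ -1.2642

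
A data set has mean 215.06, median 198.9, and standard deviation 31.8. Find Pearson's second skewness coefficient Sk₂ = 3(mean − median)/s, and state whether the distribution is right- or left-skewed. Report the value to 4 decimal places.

1.5245, right-skewed

Sk₂ = 3(215.06 − 198.9) / 31.8 = 3 × 16.1600 / 31.8
    = 48.4800 / 31.8 ≈ 1.5245
Sk₂ > 0 ⇒ mean > median ⇒ right-skewed (positive skew).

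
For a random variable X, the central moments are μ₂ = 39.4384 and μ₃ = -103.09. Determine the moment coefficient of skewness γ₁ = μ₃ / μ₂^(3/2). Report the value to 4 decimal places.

-0.4162

σ = √μ₂ = √39.4384 = 6.28000
σ³ = μ₂^(3/2) = 247.67315
γ₁ = μ₃/σ³ = -103.09 / 247.67315 ≈ -0.4162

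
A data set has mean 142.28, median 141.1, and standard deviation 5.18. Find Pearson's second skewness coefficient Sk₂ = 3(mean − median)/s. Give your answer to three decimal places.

Sk₂ = 3(142.28 − 141.1) / 5.18 = 3 × 1.1800 / 5.18
    = 3.5400 / 5.18 ≈ 0.683

0.683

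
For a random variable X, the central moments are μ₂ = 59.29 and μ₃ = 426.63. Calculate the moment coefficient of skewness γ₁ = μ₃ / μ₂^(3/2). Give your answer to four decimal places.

0.9345

σ = √μ₂ = √59.29 = 7.70000
σ³ = μ₂^(3/2) = 456.53300
γ₁ = μ₃/σ³ = 426.63 / 456.53300 ≈ 0.9345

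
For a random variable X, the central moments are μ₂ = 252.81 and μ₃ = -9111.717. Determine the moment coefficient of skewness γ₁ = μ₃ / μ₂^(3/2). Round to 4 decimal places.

-2.2668

σ = √μ₂ = √252.81 = 15.90000
σ³ = μ₂^(3/2) = 4019.67900
γ₁ = μ₃/σ³ = -9111.717 / 4019.67900 ≈ -2.2668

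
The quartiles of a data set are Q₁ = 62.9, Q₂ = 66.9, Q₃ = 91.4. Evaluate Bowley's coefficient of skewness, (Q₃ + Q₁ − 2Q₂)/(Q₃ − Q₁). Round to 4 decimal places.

numerator: Q₃ + Q₁ − 2Q₂ = 91.4 + 62.9 − 2×66.9 = 20.5000
denominator: Q₃ − Q₁ = 91.4 − 62.9 = 28.5000
Bowley skewness = 20.5000 / 28.5000 ≈ 0.7193

0.7193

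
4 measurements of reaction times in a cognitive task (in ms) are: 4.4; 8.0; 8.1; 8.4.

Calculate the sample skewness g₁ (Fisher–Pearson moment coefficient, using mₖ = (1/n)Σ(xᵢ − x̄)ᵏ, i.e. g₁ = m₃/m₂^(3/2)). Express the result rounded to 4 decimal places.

x̄ = (4.4 + 8.0 + 8.1 + 8.4) / 4 = 7.2250
deviations (xᵢ − x̄): -2.8250, 0.7750, 0.8750, 1.1750
Σ(xᵢ − x̄)² = 10.7275 ⇒ m₂ = 10.7275/4 = 2.68188
Σ(xᵢ − x̄)³ = -19.7876 ⇒ m₃ = -19.7876/4 = -4.94691
m₂^(3/2) = 2.68188^(1.5) = 4.39195
g₁ = m₃ / m₂^(3/2) = -4.94691 / 4.39195 ≈ -1.1264

-1.1264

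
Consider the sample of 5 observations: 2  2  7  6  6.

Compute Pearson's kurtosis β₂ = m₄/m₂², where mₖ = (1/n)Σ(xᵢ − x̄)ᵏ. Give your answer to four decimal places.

1.2286

x̄ = 4.6000
Σ(xᵢ − x̄)² = 23.2000 ⇒ m₂ = 4.64000
Σ(xᵢ − x̄)⁴ = 132.2560 ⇒ m₄ = 26.45120
m₂² = 21.52960
β₂ = m₄/m₂² = 26.45120 / 21.52960 ≈ 1.2286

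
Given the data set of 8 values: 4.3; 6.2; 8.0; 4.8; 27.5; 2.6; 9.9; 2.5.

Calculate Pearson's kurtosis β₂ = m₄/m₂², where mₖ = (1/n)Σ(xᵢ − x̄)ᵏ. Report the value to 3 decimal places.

5.088

x̄ = 8.2250
Σ(xᵢ − x̄)² = 470.0350 ⇒ m₂ = 58.75437
Σ(xᵢ − x̄)⁴ = 140506.2908 ⇒ m₄ = 17563.28636
m₂² = 3452.07658
β₂ = m₄/m₂² = 17563.28636 / 3452.07658 ≈ 5.088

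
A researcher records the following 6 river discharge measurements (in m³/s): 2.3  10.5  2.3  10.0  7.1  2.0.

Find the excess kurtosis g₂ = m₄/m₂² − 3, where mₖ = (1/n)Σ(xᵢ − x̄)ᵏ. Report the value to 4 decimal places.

x̄ = 5.7000
Σ(xᵢ − x̄)² = 80.3000 ⇒ m₂ = 13.38333
Σ(xᵢ − x̄)⁴ = 1331.2466 ⇒ m₄ = 221.87443
m₂² = 179.11361
g₂ = m₄/m₂² − 3 = 1.23874 − 3 ≈ -1.7613

-1.7613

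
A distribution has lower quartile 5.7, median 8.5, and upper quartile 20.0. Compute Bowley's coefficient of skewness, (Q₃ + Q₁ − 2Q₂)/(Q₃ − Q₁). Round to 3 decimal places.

numerator: Q₃ + Q₁ − 2Q₂ = 20.0 + 5.7 − 2×8.5 = 8.7000
denominator: Q₃ − Q₁ = 20.0 − 5.7 = 14.3000
Bowley skewness = 8.7000 / 14.3000 ≈ 0.608

0.608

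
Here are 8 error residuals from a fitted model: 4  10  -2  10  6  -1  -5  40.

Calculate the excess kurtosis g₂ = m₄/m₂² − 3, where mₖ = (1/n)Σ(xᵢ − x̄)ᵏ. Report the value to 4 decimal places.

x̄ = 7.7500
Σ(xᵢ − x̄)² = 1401.5000 ⇒ m₂ = 175.18750
Σ(xᵢ − x̄)⁴ = 1123313.6563 ⇒ m₄ = 140414.20703
m₂² = 30690.66016
g₂ = m₄/m₂² − 3 = 4.57514 − 3 ≈ 1.5751

1.5751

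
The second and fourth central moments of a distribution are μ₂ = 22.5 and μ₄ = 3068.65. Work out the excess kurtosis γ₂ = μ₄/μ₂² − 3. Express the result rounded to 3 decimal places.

3.062

μ₂² = 22.5² = 506.25000
μ₄/μ₂² = 3068.65 / 506.25000 = 6.06153
γ₂ = 6.06153 − 3 ≈ 3.062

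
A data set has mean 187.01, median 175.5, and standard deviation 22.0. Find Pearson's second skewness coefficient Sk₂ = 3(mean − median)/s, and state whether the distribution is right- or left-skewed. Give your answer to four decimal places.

Sk₂ = 3(187.01 − 175.5) / 22.0 = 3 × 11.5100 / 22.0
    = 34.5300 / 22.0 ≈ 1.5695
Sk₂ > 0 ⇒ mean > median ⇒ right-skewed (positive skew).

1.5695, right-skewed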